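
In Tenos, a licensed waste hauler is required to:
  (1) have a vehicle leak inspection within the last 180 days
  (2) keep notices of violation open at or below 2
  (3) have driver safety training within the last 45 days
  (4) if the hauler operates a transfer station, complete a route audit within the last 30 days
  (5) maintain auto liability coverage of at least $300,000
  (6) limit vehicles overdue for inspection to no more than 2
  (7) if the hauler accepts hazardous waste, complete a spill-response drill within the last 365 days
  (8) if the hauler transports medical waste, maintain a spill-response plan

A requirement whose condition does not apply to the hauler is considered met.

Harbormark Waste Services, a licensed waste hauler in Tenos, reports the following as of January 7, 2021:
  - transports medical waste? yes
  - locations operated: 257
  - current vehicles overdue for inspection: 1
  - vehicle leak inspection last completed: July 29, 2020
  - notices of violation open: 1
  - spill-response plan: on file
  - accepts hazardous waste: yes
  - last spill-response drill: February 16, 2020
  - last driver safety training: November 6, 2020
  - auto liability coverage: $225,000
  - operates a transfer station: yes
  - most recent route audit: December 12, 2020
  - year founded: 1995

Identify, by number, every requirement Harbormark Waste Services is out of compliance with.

3, 5

1. vehicle leak inspection 162 days ago vs limit 180 → met
2. notices of violation open 1 ≤ 2 → met
3. driver safety training 62 days ago vs limit 45 → not met
4. condition 'operates a transfer station' holds; route audit 26 days ago vs limit 30 → met
5. auto liability coverage $225,000 < $300,000 → not met
6. vehicles overdue for inspection 1 ≤ 2 → met
7. condition 'accepts hazardous waste' holds; spill-response drill 326 days ago vs limit 365 → met
8. condition 'transports medical waste' holds; spill-response plan present → met
Not met: 3, 5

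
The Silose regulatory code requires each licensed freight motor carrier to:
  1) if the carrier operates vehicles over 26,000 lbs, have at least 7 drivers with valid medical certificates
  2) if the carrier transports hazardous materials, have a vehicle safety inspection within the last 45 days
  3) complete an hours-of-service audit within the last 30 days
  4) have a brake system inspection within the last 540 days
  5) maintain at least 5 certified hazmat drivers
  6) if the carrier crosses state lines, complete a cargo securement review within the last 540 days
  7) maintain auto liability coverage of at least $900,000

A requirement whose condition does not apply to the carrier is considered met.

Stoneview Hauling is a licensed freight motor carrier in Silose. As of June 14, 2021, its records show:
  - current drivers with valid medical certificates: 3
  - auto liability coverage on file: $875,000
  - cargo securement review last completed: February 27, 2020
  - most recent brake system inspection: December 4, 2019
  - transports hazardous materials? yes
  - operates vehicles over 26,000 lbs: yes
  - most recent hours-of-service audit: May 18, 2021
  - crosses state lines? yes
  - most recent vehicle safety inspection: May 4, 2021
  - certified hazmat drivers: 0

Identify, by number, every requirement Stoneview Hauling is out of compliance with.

1. condition 'operates vehicles over 26,000 lbs' holds; drivers with valid medical certificates 3 < 7 → not met
2. condition 'transports hazardous materials' holds; vehicle safety inspection 41 days ago vs limit 45 → met
3. hours-of-service audit 27 days ago vs limit 30 → met
4. brake system inspection 558 days ago vs limit 540 → not met
5. certified hazmat drivers 0 < 5 → not met
6. condition 'crosses state lines' holds; cargo securement review 473 days ago vs limit 540 → met
7. auto liability coverage $875,000 < $900,000 → not met
Not met: 1, 4, 5, 7

1, 4, 5, 7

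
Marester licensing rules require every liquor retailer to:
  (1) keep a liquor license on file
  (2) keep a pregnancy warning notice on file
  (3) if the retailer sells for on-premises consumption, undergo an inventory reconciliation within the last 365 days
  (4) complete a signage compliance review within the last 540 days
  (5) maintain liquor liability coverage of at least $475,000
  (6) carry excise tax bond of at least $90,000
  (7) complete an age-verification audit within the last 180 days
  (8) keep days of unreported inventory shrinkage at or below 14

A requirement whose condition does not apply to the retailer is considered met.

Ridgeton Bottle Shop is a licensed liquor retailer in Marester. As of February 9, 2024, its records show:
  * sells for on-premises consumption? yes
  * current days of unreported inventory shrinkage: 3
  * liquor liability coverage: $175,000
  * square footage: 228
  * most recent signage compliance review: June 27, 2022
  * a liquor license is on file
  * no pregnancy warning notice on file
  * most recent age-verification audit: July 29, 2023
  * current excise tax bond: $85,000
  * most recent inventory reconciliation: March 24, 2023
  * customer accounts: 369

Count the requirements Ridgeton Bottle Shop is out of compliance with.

5

1. liquor license present → met
2. pregnancy warning notice absent → not met
3. condition 'sells for on-premises consumption' holds; inventory reconciliation 322 days ago vs limit 365 → met
4. signage compliance review 592 days ago vs limit 540 → not met
5. liquor liability coverage $175,000 < $475,000 → not met
6. excise tax bond $85,000 < $90,000 → not met
7. age-verification audit 195 days ago vs limit 180 → not met
8. days of unreported inventory shrinkage 3 ≤ 14 → met
Not met: 5 of 8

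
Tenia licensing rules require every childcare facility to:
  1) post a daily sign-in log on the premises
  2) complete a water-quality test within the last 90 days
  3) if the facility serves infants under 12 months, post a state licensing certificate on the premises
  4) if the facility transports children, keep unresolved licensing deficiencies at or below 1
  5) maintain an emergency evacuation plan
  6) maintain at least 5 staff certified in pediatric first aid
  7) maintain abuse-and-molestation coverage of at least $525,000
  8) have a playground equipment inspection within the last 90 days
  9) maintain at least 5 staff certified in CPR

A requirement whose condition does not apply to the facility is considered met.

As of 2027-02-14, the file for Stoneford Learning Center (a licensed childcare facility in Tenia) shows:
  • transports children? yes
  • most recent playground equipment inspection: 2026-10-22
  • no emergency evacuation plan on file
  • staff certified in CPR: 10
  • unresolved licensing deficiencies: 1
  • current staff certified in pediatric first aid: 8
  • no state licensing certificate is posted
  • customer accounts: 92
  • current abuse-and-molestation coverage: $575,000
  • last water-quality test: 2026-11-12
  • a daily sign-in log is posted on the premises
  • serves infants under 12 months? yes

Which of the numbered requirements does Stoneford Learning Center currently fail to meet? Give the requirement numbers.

2, 3, 5, 8

1. daily sign-in log present → met
2. water-quality test 94 days ago vs limit 90 → not met
3. condition 'serves infants under 12 months' holds; state licensing certificate absent → not met
4. condition 'transports children' holds; unresolved licensing deficiencies 1 ≤ 1 → met
5. emergency evacuation plan absent → not met
6. staff certified in pediatric first aid 8 ≥ 5 → met
7. abuse-and-molestation coverage $575,000 ≥ $525,000 → met
8. playground equipment inspection 115 days ago vs limit 90 → not met
9. staff certified in CPR 10 ≥ 5 → met
Not met: 2, 3, 5, 8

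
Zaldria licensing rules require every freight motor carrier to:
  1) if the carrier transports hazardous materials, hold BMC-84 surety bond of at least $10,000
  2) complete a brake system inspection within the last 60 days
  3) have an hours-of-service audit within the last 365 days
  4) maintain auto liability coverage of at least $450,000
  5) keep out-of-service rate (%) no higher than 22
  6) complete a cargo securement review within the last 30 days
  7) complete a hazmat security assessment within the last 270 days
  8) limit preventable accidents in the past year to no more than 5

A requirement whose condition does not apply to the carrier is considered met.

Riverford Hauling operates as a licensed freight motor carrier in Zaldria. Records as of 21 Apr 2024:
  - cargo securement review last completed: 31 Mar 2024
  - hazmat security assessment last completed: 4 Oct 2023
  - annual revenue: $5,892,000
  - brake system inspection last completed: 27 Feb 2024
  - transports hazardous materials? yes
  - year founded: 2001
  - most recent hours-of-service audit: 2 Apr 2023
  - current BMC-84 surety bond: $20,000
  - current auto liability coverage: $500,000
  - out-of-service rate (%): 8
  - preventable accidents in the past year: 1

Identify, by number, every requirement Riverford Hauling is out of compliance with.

3

1. condition 'transports hazardous materials' holds; BMC-84 surety bond $20,000 ≥ $10,000 → met
2. brake system inspection 54 days ago vs limit 60 → met
3. hours-of-service audit 385 days ago vs limit 365 → not met
4. auto liability coverage $500,000 ≥ $450,000 → met
5. out-of-service rate (%) 8 ≤ 22 → met
6. cargo securement review 21 days ago vs limit 30 → met
7. hazmat security assessment 200 days ago vs limit 270 → met
8. preventable accidents in the past year 1 ≤ 5 → met
Not met: 3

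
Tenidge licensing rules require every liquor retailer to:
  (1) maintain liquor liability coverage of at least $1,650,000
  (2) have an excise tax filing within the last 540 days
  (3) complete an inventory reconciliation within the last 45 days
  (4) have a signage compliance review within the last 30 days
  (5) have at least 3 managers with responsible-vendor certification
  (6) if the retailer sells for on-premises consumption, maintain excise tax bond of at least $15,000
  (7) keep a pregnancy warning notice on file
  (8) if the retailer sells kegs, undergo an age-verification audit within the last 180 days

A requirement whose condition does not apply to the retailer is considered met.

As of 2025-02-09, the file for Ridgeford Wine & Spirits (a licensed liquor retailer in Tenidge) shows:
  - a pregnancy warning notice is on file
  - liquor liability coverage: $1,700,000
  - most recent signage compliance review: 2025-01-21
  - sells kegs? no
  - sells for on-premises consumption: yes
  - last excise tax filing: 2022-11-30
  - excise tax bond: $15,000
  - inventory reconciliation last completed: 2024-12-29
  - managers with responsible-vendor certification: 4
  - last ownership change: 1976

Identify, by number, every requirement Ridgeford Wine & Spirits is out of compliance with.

2

1. liquor liability coverage $1,700,000 ≥ $1,650,000 → met
2. excise tax filing 802 days ago vs limit 540 → not met
3. inventory reconciliation 42 days ago vs limit 45 → met
4. signage compliance review 19 days ago vs limit 30 → met
5. managers with responsible-vendor certification 4 ≥ 3 → met
6. condition 'sells for on-premises consumption' holds; excise tax bond $15,000 ≥ $15,000 → met
7. pregnancy warning notice present → met
8. condition 'sells kegs' does not hold → requirement n/a → met
Not met: 2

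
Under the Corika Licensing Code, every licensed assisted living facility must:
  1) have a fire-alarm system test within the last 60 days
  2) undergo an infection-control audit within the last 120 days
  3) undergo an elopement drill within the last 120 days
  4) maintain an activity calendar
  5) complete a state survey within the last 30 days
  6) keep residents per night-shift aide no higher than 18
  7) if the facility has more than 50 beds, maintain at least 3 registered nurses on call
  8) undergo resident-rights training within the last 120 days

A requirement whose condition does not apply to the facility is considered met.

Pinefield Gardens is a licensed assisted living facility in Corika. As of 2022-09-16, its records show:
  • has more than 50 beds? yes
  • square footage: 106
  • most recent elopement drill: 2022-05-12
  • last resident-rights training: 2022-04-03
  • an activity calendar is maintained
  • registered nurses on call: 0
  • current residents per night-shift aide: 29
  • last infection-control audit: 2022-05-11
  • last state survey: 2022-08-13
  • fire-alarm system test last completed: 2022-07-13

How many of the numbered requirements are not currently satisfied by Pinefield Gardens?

1. fire-alarm system test 65 days ago vs limit 60 → not met
2. infection-control audit 128 days ago vs limit 120 → not met
3. elopement drill 127 days ago vs limit 120 → not met
4. activity calendar present → met
5. state survey 34 days ago vs limit 30 → not met
6. residents per night-shift aide 29 > 18 → not met
7. condition 'has more than 50 beds' holds; registered nurses on call 0 < 3 → not met
8. resident-rights training 166 days ago vs limit 120 → not met
Not met: 7 of 8

7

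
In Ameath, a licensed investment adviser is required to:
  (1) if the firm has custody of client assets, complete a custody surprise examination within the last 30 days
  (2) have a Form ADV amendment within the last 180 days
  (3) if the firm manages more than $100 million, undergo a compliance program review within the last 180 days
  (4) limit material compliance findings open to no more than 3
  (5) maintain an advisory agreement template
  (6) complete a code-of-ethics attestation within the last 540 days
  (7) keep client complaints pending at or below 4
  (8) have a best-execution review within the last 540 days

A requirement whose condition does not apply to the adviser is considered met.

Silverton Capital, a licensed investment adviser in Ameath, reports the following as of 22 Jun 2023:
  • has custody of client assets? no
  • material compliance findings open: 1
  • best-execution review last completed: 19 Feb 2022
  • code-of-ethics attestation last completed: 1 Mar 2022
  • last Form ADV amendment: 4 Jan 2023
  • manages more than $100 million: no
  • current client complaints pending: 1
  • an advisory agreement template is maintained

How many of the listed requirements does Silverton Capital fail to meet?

1. condition 'has custody of client assets' does not hold → requirement n/a → met
2. Form ADV amendment 169 days ago vs limit 180 → met
3. condition 'manages more than $100 million' does not hold → requirement n/a → met
4. material compliance findings open 1 ≤ 3 → met
5. advisory agreement template present → met
6. code-of-ethics attestation 478 days ago vs limit 540 → met
7. client complaints pending 1 ≤ 4 → met
8. best-execution review 488 days ago vs limit 540 → met
Not met: 0 of 8

0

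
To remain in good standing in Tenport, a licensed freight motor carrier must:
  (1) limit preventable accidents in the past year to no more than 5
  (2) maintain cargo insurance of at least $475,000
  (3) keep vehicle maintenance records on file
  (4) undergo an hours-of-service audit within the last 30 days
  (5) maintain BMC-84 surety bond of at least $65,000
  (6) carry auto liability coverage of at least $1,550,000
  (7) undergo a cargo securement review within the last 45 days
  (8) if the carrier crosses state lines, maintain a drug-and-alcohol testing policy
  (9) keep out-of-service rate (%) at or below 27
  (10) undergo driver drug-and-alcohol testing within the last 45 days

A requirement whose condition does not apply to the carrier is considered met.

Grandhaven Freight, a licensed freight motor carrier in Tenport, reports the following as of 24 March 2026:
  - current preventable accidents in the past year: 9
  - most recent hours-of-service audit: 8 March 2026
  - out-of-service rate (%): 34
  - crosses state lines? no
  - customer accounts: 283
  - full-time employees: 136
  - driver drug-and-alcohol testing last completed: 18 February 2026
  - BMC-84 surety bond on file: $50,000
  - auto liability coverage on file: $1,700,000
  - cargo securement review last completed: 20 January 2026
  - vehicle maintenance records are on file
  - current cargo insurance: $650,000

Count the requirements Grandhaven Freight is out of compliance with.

4

1. preventable accidents in the past year 9 > 5 → not met
2. cargo insurance $650,000 ≥ $475,000 → met
3. vehicle maintenance records present → met
4. hours-of-service audit 16 days ago vs limit 30 → met
5. BMC-84 surety bond $50,000 < $65,000 → not met
6. auto liability coverage $1,700,000 ≥ $1,550,000 → met
7. cargo securement review 63 days ago vs limit 45 → not met
8. condition 'crosses state lines' does not hold → requirement n/a → met
9. out-of-service rate (%) 34 > 27 → not met
10. driver drug-and-alcohol testing 34 days ago vs limit 45 → met
Not met: 4 of 10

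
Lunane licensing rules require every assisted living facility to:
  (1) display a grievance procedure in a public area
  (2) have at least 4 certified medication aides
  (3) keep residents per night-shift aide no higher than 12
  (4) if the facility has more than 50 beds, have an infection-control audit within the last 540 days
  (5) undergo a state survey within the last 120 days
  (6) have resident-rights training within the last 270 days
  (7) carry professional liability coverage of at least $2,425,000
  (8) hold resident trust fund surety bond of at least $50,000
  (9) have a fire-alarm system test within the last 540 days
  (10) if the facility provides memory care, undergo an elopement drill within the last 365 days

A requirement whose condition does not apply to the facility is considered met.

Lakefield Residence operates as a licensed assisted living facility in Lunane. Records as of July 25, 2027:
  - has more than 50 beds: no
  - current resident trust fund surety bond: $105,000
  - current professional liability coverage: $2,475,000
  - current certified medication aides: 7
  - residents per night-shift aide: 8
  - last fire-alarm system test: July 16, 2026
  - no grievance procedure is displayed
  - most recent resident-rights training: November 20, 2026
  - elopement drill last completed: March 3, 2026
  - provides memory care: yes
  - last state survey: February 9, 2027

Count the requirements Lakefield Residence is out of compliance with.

1. grievance procedure absent → not met
2. certified medication aides 7 ≥ 4 → met
3. residents per night-shift aide 8 ≤ 12 → met
4. condition 'has more than 50 beds' does not hold → requirement n/a → met
5. state survey 166 days ago vs limit 120 → not met
6. resident-rights training 247 days ago vs limit 270 → met
7. professional liability coverage $2,475,000 ≥ $2,425,000 → met
8. resident trust fund surety bond $105,000 ≥ $50,000 → met
9. fire-alarm system test 374 days ago vs limit 540 → met
10. condition 'provides memory care' holds; elopement drill 509 days ago vs limit 365 → not met
Not met: 3 of 10

3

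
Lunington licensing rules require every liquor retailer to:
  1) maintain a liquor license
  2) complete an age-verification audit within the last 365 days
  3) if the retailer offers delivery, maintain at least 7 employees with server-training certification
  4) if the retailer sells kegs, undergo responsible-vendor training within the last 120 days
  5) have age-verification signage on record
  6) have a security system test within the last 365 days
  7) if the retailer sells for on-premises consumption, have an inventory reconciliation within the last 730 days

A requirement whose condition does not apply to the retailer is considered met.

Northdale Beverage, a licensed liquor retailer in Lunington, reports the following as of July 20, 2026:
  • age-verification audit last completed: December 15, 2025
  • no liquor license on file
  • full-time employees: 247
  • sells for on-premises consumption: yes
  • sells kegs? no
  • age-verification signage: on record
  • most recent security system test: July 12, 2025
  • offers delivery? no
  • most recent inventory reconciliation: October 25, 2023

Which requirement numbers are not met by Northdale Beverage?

1, 6, 7

1. liquor license absent → not met
2. age-verification audit 217 days ago vs limit 365 → met
3. condition 'offers delivery' does not hold → requirement n/a → met
4. condition 'sells kegs' does not hold → requirement n/a → met
5. age-verification signage present → met
6. security system test 373 days ago vs limit 365 → not met
7. condition 'sells for on-premises consumption' holds; inventory reconciliation 999 days ago vs limit 730 → not met
Not met: 1, 6, 7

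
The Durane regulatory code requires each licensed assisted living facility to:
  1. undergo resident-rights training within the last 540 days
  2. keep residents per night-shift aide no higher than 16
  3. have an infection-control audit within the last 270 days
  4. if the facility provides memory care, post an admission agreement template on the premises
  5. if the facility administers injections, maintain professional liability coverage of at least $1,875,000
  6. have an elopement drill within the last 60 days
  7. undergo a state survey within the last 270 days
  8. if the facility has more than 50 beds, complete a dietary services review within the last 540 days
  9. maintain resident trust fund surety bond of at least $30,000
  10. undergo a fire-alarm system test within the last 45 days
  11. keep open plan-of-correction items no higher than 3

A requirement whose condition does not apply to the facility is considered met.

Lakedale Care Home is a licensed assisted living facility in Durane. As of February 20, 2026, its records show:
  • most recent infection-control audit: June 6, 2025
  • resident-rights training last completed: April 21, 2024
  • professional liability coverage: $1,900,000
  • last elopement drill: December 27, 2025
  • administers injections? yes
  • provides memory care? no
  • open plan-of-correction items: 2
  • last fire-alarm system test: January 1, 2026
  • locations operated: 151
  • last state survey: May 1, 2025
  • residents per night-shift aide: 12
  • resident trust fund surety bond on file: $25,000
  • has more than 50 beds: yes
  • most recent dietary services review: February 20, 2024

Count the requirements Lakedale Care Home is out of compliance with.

1. resident-rights training 670 days ago vs limit 540 → not met
2. residents per night-shift aide 12 ≤ 16 → met
3. infection-control audit 259 days ago vs limit 270 → met
4. condition 'provides memory care' does not hold → requirement n/a → met
5. condition 'administers injections' holds; professional liability coverage $1,900,000 ≥ $1,875,000 → met
6. elopement drill 55 days ago vs limit 60 → met
7. state survey 295 days ago vs limit 270 → not met
8. condition 'has more than 50 beds' holds; dietary services review 731 days ago vs limit 540 → not met
9. resident trust fund surety bond $25,000 < $30,000 → not met
10. fire-alarm system test 50 days ago vs limit 45 → not met
11. open plan-of-correction items 2 ≤ 3 → met
Not met: 5 of 11

5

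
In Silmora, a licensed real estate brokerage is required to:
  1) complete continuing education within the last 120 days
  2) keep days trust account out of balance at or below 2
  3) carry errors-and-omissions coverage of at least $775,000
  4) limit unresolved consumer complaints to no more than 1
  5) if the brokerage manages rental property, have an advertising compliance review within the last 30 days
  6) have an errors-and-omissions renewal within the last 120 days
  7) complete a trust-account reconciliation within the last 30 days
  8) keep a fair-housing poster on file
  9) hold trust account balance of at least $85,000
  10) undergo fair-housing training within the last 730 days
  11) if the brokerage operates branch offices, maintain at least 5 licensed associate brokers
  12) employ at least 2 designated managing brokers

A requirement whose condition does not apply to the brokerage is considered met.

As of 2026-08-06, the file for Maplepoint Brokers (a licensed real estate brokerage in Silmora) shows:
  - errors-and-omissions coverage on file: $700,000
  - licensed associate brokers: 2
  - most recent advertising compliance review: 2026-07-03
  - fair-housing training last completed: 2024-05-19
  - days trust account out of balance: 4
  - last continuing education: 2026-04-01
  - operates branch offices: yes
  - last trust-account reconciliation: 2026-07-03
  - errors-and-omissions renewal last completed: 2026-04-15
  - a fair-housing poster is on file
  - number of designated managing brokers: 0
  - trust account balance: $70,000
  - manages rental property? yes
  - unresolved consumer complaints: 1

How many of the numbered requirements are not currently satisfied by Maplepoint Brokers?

9

1. continuing education 127 days ago vs limit 120 → not met
2. days trust account out of balance 4 > 2 → not met
3. errors-and-omissions coverage $700,000 < $775,000 → not met
4. unresolved consumer complaints 1 ≤ 1 → met
5. condition 'manages rental property' holds; advertising compliance review 34 days ago vs limit 30 → not met
6. errors-and-omissions renewal 113 days ago vs limit 120 → met
7. trust-account reconciliation 34 days ago vs limit 30 → not met
8. fair-housing poster present → met
9. trust account balance $70,000 < $85,000 → not met
10. fair-housing training 809 days ago vs limit 730 → not met
11. condition 'operates branch offices' holds; licensed associate brokers 2 < 5 → not met
12. designated managing brokers 0 < 2 → not met
Not met: 9 of 12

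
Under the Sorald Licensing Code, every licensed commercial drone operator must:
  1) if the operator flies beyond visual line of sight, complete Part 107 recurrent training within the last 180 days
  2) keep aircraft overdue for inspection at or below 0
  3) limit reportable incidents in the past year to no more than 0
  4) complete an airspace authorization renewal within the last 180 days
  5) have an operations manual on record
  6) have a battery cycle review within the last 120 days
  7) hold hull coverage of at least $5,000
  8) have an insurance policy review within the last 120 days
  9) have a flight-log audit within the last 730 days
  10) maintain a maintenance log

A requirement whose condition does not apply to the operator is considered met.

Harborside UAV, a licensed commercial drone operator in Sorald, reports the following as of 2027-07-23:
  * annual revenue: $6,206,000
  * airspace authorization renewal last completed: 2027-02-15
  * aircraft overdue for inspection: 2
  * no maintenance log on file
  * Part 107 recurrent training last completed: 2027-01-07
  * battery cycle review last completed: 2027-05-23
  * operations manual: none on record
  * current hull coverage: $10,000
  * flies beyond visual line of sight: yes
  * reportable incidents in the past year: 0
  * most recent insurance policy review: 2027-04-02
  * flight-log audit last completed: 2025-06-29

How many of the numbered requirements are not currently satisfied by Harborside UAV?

5

1. condition 'flies beyond visual line of sight' holds; Part 107 recurrent training 197 days ago vs limit 180 → not met
2. aircraft overdue for inspection 2 > 0 → not met
3. reportable incidents in the past year 0 ≤ 0 → met
4. airspace authorization renewal 158 days ago vs limit 180 → met
5. operations manual absent → not met
6. battery cycle review 61 days ago vs limit 120 → met
7. hull coverage $10,000 ≥ $5,000 → met
8. insurance policy review 112 days ago vs limit 120 → met
9. flight-log audit 754 days ago vs limit 730 → not met
10. maintenance log absent → not met
Not met: 5 of 10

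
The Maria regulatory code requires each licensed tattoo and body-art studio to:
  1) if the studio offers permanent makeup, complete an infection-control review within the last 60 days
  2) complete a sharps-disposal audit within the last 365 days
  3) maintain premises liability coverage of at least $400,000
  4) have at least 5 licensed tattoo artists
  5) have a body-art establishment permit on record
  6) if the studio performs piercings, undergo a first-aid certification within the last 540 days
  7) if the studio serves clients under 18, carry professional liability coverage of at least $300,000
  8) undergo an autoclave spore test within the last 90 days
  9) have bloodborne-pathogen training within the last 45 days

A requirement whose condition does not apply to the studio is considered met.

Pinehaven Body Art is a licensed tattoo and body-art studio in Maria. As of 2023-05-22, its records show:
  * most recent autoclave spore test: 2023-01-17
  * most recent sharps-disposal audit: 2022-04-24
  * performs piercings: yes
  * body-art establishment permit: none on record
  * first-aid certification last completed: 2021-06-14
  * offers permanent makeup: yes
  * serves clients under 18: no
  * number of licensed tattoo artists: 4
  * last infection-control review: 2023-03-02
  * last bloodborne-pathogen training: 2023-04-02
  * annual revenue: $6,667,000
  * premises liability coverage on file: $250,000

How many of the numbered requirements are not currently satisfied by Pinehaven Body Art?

8

1. condition 'offers permanent makeup' holds; infection-control review 81 days ago vs limit 60 → not met
2. sharps-disposal audit 393 days ago vs limit 365 → not met
3. premises liability coverage $250,000 < $400,000 → not met
4. licensed tattoo artists 4 < 5 → not met
5. body-art establishment permit absent → not met
6. condition 'performs piercings' holds; first-aid certification 707 days ago vs limit 540 → not met
7. condition 'serves clients under 18' does not hold → requirement n/a → met
8. autoclave spore test 125 days ago vs limit 90 → not met
9. bloodborne-pathogen training 50 days ago vs limit 45 → not met
Not met: 8 of 9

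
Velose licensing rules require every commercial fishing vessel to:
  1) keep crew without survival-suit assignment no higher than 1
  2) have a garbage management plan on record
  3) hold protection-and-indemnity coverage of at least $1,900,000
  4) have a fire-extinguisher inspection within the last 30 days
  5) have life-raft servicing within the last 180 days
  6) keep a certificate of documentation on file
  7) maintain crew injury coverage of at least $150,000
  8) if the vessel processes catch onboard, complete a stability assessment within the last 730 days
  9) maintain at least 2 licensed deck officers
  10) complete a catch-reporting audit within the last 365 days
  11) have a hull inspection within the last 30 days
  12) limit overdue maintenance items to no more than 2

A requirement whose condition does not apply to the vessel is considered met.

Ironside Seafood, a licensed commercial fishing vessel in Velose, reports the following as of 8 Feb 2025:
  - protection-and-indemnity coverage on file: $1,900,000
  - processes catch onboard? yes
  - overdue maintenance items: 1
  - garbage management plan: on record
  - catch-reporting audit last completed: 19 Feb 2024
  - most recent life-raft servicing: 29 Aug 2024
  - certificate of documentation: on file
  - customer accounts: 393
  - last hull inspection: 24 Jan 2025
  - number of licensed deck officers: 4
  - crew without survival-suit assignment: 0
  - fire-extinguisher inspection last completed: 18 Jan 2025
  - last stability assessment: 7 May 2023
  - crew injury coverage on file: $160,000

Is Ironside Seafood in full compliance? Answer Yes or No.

Yes

1. crew without survival-suit assignment 0 ≤ 1 → met
2. garbage management plan present → met
3. protection-and-indemnity coverage $1,900,000 ≥ $1,900,000 → met
4. fire-extinguisher inspection 21 days ago vs limit 30 → met
5. life-raft servicing 163 days ago vs limit 180 → met
6. certificate of documentation present → met
7. crew injury coverage $160,000 ≥ $150,000 → met
8. condition 'processes catch onboard' holds; stability assessment 643 days ago vs limit 730 → met
9. licensed deck officers 4 ≥ 2 → met
10. catch-reporting audit 355 days ago vs limit 365 → met
11. hull inspection 15 days ago vs limit 30 → met
12. overdue maintenance items 1 ≤ 2 → met
All met.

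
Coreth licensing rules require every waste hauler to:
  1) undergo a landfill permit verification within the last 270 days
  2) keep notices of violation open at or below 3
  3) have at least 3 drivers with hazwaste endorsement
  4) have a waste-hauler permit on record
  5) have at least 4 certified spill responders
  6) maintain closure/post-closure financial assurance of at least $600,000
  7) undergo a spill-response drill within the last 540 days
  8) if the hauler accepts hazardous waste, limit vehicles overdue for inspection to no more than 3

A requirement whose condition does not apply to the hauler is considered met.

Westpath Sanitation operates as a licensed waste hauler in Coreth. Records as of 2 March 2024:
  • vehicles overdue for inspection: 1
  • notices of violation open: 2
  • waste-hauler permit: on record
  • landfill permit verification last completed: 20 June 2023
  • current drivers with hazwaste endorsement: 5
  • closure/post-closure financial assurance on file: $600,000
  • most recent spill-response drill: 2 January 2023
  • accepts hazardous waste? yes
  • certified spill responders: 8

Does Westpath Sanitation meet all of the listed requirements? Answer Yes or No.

1. landfill permit verification 256 days ago vs limit 270 → met
2. notices of violation open 2 ≤ 3 → met
3. drivers with hazwaste endorsement 5 ≥ 3 → met
4. waste-hauler permit present → met
5. certified spill responders 8 ≥ 4 → met
6. closure/post-closure financial assurance $600,000 ≥ $600,000 → met
7. spill-response drill 425 days ago vs limit 540 → met
8. condition 'accepts hazardous waste' holds; vehicles overdue for inspection 1 ≤ 3 → met
All met.

Yes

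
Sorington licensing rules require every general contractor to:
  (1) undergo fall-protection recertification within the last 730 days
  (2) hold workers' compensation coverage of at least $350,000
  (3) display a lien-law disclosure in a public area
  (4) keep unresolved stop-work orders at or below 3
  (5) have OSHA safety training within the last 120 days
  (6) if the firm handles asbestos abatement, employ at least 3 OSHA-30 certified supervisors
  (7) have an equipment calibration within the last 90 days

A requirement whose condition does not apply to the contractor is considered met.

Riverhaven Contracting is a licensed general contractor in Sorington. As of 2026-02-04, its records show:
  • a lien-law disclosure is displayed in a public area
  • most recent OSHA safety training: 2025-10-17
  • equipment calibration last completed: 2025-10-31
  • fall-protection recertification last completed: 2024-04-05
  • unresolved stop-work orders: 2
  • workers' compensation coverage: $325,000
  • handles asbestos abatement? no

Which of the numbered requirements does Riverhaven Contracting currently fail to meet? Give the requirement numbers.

2, 7

1. fall-protection recertification 670 days ago vs limit 730 → met
2. workers' compensation coverage $325,000 < $350,000 → not met
3. lien-law disclosure present → met
4. unresolved stop-work orders 2 ≤ 3 → met
5. OSHA safety training 110 days ago vs limit 120 → met
6. condition 'handles asbestos abatement' does not hold → requirement n/a → met
7. equipment calibration 96 days ago vs limit 90 → not met
Not met: 2, 7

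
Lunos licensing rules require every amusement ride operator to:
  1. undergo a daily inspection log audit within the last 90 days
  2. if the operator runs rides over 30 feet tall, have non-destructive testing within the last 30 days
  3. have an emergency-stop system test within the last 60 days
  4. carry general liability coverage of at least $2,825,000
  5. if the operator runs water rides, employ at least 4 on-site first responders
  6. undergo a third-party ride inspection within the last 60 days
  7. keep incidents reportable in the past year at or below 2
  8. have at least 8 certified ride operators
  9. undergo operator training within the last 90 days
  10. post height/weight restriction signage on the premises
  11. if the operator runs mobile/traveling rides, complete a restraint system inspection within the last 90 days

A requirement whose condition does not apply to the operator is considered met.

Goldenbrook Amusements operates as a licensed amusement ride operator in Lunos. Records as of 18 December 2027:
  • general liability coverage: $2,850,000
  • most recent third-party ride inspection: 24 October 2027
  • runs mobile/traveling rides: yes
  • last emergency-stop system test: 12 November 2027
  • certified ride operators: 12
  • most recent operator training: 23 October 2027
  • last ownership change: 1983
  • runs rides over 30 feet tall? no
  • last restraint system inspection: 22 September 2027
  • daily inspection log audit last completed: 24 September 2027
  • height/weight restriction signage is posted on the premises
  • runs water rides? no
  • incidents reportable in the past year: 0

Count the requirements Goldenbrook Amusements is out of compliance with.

1. daily inspection log audit 85 days ago vs limit 90 → met
2. condition 'runs rides over 30 feet tall' does not hold → requirement n/a → met
3. emergency-stop system test 36 days ago vs limit 60 → met
4. general liability coverage $2,850,000 ≥ $2,825,000 → met
5. condition 'runs water rides' does not hold → requirement n/a → met
6. third-party ride inspection 55 days ago vs limit 60 → met
7. incidents reportable in the past year 0 ≤ 2 → met
8. certified ride operators 12 ≥ 8 → met
9. operator training 56 days ago vs limit 90 → met
10. height/weight restriction signage present → met
11. condition 'runs mobile/traveling rides' holds; restraint system inspection 87 days ago vs limit 90 → met
Not met: 0 of 11

0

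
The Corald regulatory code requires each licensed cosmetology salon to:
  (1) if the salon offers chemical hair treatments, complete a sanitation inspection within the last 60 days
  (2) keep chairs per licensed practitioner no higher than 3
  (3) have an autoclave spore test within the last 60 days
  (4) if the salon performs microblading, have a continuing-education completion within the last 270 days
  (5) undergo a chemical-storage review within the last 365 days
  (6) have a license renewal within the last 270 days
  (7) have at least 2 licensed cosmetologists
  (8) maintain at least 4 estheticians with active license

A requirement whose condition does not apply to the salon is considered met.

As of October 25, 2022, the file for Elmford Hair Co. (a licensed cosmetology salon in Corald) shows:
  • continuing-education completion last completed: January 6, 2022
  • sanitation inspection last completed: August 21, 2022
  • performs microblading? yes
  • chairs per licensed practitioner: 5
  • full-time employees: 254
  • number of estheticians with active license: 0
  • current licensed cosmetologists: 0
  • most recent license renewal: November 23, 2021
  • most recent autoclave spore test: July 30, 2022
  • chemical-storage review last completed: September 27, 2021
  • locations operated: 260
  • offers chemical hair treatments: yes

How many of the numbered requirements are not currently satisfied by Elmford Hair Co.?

8

1. condition 'offers chemical hair treatments' holds; sanitation inspection 65 days ago vs limit 60 → not met
2. chairs per licensed practitioner 5 > 3 → not met
3. autoclave spore test 87 days ago vs limit 60 → not met
4. condition 'performs microblading' holds; continuing-education completion 292 days ago vs limit 270 → not met
5. chemical-storage review 393 days ago vs limit 365 → not met
6. license renewal 336 days ago vs limit 270 → not met
7. licensed cosmetologists 0 < 2 → not met
8. estheticians with active license 0 < 4 → not met
Not met: 8 of 8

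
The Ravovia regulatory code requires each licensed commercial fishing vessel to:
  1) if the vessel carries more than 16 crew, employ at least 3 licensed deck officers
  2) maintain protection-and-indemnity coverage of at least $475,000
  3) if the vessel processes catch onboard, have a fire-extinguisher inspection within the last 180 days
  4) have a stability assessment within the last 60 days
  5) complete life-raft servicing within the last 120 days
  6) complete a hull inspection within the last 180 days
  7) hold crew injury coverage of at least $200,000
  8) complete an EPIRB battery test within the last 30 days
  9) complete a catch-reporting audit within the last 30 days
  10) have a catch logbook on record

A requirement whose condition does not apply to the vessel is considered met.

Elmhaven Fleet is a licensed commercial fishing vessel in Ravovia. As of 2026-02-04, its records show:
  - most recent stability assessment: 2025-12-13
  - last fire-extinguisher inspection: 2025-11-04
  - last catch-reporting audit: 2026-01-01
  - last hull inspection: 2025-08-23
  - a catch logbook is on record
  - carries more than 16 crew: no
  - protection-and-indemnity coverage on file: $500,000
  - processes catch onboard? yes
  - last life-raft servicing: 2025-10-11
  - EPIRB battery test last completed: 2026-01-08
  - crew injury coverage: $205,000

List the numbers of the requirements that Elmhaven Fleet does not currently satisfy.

1. condition 'carries more than 16 crew' does not hold → requirement n/a → met
2. protection-and-indemnity coverage $500,000 ≥ $475,000 → met
3. condition 'processes catch onboard' holds; fire-extinguisher inspection 92 days ago vs limit 180 → met
4. stability assessment 53 days ago vs limit 60 → met
5. life-raft servicing 116 days ago vs limit 120 → met
6. hull inspection 165 days ago vs limit 180 → met
7. crew injury coverage $205,000 ≥ $200,000 → met
8. EPIRB battery test 27 days ago vs limit 30 → met
9. catch-reporting audit 34 days ago vs limit 30 → not met
10. catch logbook present → met
Not met: 9

9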